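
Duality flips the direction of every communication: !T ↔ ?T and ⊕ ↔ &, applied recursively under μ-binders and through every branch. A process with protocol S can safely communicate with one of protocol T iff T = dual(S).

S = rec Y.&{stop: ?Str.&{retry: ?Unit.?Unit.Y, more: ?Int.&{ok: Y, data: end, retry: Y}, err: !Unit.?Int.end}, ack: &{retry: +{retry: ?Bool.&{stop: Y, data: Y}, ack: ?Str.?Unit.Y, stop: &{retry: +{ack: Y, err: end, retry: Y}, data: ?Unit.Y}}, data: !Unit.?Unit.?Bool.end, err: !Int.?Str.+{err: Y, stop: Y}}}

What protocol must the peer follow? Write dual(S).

rec Y ↦ rec Y  (rec unchanged)
  &{stop,ack} ↦ +{stop,ack}  (&→⊕)
    case stop:
      ?Str ↦ !Str
        &{retry,more,err} ↦ +{retry,more,err}  (&→⊕)
          case retry:
            ?Unit ↦ !Unit
              ?Unit ↦ !Unit
                Y ↦ Y
          case more:
            ?Int ↦ !Int
              &{ok,data,retry} ↦ +{ok,data,retry}  (&→⊕)
                case ok:
                  Y ↦ Y
                case data:
                  end ↦ end
                case retry:
                  Y ↦ Y
          case err:
            !Unit ↦ ?Unit
              ?Int ↦ !Int
                end ↦ end
    case ack:
      &{retry,data,err} ↦ +{retry,data,err}  (&→⊕)
        case retry:
          +{retry,ack,stop} ↦ &{retry,ack,stop}  (select→offer)
            case retry:
              ?Bool ↦ !Bool
                &{stop,data} ↦ +{stop,data}  (&→⊕)
                  case stop:
                    Y ↦ Y
                  case data:
                    Y ↦ Y
            case ack:
              ?Str ↦ !Str
                ?Unit ↦ !Unit
                  Y ↦ Y
            case stop:
              &{retry,data} ↦ +{retry,data}  (&→⊕)
                case retry:
                  +{ack,err,retry} ↦ &{ack,err,retry}  (select→offer)
                    case ack:
                      Y ↦ Y
                    case err:
                      end ↦ end
                    case retry:
                      Y ↦ Y
                case data:
                  ?Unit ↦ !Unit
                    Y ↦ Y
        case data:
          !Unit ↦ ?Unit
            ?Unit ↦ !Unit
              ?Bool ↦ !Bool
                end ↦ end
        case err:
          !Int ↦ ?Int
            ?Str ↦ !Str
              +{err,stop} ↦ &{err,stop}  (select→offer)
                case err:
                  Y ↦ Y
                case stop:
                  Y ↦ Y

rec Y.+{stop: !Str.+{retry: !Unit.!Unit.Y, more: !Int.+{ok: Y, data: end, retry: Y}, err: ?Unit.!Int.end}, ack: +{retry: &{retry: !Bool.+{stop: Y, data: Y}, ack: !Str.!Unit.Y, stop: +{retry: &{ack: Y, err: end, retry: Y}, data: !Unit.Y}}, data: ?Unit.!Unit.!Bool.end, err: ?Int.!Str.&{err: Y, stop: Y}}}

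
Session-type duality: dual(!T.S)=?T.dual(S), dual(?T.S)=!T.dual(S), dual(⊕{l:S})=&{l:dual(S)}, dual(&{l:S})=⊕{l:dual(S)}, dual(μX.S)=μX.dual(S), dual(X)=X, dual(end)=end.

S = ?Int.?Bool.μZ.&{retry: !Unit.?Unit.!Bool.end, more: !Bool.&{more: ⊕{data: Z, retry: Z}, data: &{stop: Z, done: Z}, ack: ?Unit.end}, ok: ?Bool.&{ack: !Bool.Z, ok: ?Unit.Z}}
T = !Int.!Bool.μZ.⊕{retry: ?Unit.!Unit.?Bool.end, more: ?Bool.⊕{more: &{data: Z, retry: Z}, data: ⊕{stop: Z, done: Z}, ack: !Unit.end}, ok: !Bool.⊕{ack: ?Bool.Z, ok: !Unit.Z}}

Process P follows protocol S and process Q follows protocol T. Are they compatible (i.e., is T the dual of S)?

YES

?Int | !Int  ✓
  ?Bool | !Bool  ✓
    μZ | μZ  ✓ (rec unchanged)
      &{retry,more,ok} | ⊕{retry,more,ok}  ✓ same labels
        case retry:
          !Unit | ?Unit  ✓
            ?Unit | !Unit  ✓
              !Bool | ?Bool  ✓
                end | end  ✓
        case more:
          !Bool | ?Bool  ✓
            &{more,data,ack} | ⊕{more,data,ack}  ✓ same labels
              case more:
                ⊕{data,retry} | &{data,retry}  ✓ same labels
                  case data:
                    Z | Z  ✓
                  case retry:
                    Z | Z  ✓
              case data:
                &{stop,done} | ⊕{stop,done}  ✓ same labels
                  case stop:
                    Z | Z  ✓
                  case done:
                    Z | Z  ✓
              case ack:
                ?Unit | !Unit  ✓
                  end | end  ✓
        case ok:
          ?Bool | !Bool  ✓
            &{ack,ok} | ⊕{ack,ok}  ✓ same labels
              case ack:
                !Bool | ?Bool  ✓
                  Z | Z  ✓
              case ok:
                ?Unit | !Unit  ✓
                  Z | Z  ✓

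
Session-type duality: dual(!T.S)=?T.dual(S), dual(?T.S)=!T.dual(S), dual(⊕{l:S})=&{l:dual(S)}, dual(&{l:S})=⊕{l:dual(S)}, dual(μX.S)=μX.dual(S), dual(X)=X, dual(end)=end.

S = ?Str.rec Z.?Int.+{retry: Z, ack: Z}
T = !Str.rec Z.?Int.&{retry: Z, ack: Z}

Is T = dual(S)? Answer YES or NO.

NO

?Str | !Str  ok
  rec Z | rec Z  ok (binder kept)
    ?Int | ?Int  ✗ same direction on both sides — not dual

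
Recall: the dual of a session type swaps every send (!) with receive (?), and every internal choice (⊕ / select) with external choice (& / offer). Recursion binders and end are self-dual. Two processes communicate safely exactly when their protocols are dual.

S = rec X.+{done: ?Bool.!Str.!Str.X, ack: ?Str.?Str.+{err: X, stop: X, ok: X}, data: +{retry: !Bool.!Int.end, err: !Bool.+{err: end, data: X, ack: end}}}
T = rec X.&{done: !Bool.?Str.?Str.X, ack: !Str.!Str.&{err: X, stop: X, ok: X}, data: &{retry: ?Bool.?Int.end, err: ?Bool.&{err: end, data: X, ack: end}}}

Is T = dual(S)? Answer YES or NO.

YES

rec X | rec X  ✓ (μ self-dual)
  +{done,ack,data} | &{done,ack,data}  ✓ label sets agree
    • done:
      ?Bool | !Bool  ✓
        !Str | ?Str  ✓
          !Str | ?Str  ✓
            X | X  ✓
    • ack:
      ?Str | !Str  ✓
        ?Str | !Str  ✓
          +{err,stop,ok} | &{err,stop,ok}  ✓ label sets agree
            • err:
              X | X  ✓
            • stop:
              X | X  ✓
            • ok:
              X | X  ✓
    • data:
      +{retry,err} | &{retry,err}  ✓ label sets agree
        • retry:
          !Bool | ?Bool  ✓
            !Int | ?Int  ✓
              end | end  ✓
        • err:
          !Bool | ?Bool  ✓
            +{err,data,ack} | &{err,data,ack}  ✓ label sets agree
              • err:
                end | end  ✓
              • data:
                X | X  ✓
              • ack:
                end | end  ✓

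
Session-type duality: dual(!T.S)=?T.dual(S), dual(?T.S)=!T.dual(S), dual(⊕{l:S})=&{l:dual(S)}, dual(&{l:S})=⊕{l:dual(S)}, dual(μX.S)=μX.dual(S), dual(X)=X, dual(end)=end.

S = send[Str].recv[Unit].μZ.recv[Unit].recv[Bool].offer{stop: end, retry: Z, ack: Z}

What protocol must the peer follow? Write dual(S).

recv[Str].send[Unit].μZ.send[Unit].send[Bool].select{stop: end, retry: Z, ack: Z}

send[Str] ↦ recv[Str]
  recv[Unit] ↦ send[Unit]
    μZ ↦ μZ  (rec unchanged)
      recv[Unit] ↦ send[Unit]
        recv[Bool] ↦ send[Bool]
          offer{stop,retry,ack} ↦ select{stop,retry,ack}  (offer→select)
            case stop:
              dual(end) = end
            case retry:
              dual(Z) = Z
            case ack:
              dual(Z) = Z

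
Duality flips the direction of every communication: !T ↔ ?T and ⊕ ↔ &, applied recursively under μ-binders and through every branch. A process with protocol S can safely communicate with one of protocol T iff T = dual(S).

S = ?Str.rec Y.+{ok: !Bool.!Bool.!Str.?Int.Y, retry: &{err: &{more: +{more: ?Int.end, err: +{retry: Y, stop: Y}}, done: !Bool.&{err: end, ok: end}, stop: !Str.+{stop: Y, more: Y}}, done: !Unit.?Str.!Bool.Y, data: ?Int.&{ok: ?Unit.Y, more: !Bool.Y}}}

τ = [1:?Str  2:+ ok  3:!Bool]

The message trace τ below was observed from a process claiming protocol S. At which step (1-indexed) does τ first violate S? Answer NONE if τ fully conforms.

@1 ?Str  ok  cont: rec Y.…
@2 + ok  ok  cont: !Bool.!Bool.!Str.?Int.rec Y.…
@3 !Bool  ok  cont: !Bool.!Str.?Int.rec Y.…
all 3 steps conform

NONE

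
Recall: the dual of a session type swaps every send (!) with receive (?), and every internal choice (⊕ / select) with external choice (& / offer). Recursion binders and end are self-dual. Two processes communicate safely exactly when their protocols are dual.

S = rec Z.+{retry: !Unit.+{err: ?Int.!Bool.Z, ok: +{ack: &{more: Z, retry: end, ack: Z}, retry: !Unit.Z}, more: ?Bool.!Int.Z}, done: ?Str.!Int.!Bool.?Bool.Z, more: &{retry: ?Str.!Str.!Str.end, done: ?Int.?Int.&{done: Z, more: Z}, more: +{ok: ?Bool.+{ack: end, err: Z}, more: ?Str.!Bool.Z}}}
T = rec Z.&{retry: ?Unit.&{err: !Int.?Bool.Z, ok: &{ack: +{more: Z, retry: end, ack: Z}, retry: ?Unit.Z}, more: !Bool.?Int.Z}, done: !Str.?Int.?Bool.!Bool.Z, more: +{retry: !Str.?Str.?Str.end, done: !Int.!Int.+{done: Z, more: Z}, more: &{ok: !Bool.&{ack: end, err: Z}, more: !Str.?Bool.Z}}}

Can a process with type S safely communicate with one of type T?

YES

rec Z ‖ rec Z  ok (binder kept)
  +{retry,done,more} ‖ &{retry,done,more}  ok labels match
    • retry:
      !Unit ‖ ?Unit  ok
        +{err,ok,more} ‖ &{err,ok,more}  ok labels match
          • err:
            ?Int ‖ !Int  ok
              !Bool ‖ ?Bool  ok
                Z ‖ Z  ok
          • ok:
            +{ack,retry} ‖ &{ack,retry}  ok labels match
              • ack:
                &{more,retry,ack} ‖ +{more,retry,ack}  ok labels match
                  • more:
                    Z ‖ Z  ok
                  • retry:
                    end ‖ end  ok
                  • ack:
                    Z ‖ Z  ok
              • retry:
                !Unit ‖ ?Unit  ok
                  Z ‖ Z  ok
          • more:
            ?Bool ‖ !Bool  ok
              !Int ‖ ?Int  ok
                Z ‖ Z  ok
    • done:
      ?Str ‖ !Str  ok
        !Int ‖ ?Int  ok
          !Bool ‖ ?Bool  ok
            ?Bool ‖ !Bool  ok
              Z ‖ Z  ok
    • more:
      &{retry,done,more} ‖ +{retry,done,more}  ok labels match
        • retry:
          ?Str ‖ !Str  ok
            !Str ‖ ?Str  ok
              !Str ‖ ?Str  ok
                end ‖ end  ok
        • done:
          ?Int ‖ !Int  ok
            ?Int ‖ !Int  ok
              &{done,more} ‖ +{done,more}  ok labels match
                • done:
                  Z ‖ Z  ok
                • more:
                  Z ‖ Z  ok
        • more:
          +{ok,more} ‖ &{ok,more}  ok labels match
            • ok:
              ?Bool ‖ !Bool  ok
                +{ack,err} ‖ &{ack,err}  ok labels match
                  • ack:
                    end ‖ end  ok
                  • err:
                    Z ‖ Z  ok
            • more:
              ?Str ‖ !Str  ok
                !Bool ‖ ?Bool  ok
                  Z ‖ Z  ok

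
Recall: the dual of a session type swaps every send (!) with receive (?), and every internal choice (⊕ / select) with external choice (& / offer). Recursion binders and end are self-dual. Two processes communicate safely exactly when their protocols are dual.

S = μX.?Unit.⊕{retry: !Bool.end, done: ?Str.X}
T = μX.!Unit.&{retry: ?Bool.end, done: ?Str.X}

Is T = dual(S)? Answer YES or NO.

μX ‖ μX  ok (binder kept)
  ?Unit ‖ !Unit  ok
    ⊕{retry,done} ‖ &{retry,done}  ok labels match
      • retry:
        !Bool ‖ ?Bool  ok
          end ‖ end  ok
      • done:
        ?Str ‖ ?Str  ✗ same direction on both sides — not dual

NO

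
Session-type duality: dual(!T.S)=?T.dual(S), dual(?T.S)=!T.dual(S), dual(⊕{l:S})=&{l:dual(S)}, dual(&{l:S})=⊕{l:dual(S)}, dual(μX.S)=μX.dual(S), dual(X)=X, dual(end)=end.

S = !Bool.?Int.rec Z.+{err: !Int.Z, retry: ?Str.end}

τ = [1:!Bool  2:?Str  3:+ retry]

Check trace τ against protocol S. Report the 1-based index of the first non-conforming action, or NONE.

2

@1 !Bool  ok  state: ?Int.rec Z.…
@2 got ?Str, protocol expects ?Int  ✗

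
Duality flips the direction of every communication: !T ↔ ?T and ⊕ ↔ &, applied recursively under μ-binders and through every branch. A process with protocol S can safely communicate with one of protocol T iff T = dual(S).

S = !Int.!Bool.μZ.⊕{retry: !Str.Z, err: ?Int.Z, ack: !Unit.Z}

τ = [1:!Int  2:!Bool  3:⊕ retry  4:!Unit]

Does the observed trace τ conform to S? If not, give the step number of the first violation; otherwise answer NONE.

step 1: !Int  ✓  state: !Bool.μZ.…
step 2: !Bool  ✓  state: μZ.…
step 3: ⊕ retry  ✓  state: !Str.μZ.…
step 4: got !Unit, protocol expects !Str  ✗

4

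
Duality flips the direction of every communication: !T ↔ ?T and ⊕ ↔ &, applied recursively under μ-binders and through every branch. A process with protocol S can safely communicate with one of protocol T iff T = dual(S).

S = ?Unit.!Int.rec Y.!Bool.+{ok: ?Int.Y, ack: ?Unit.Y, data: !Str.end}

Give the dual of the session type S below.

!Unit.?Int.rec Y.?Bool.&{ok: !Int.Y, ack: !Unit.Y, data: ?Str.end}

?Unit = !Unit
  !Int = ?Int
    rec Y = rec Y  (μ self-dual)
      !Bool = ?Bool
        +{ok,ack,data} = &{ok,ack,data}  (select→offer)
          • ok:
            ?Int = !Int
              dual(Y) = Y
          • ack:
            ?Unit = !Unit
              dual(Y) = Y
          • data:
            !Str = ?Str
              dual(end) = end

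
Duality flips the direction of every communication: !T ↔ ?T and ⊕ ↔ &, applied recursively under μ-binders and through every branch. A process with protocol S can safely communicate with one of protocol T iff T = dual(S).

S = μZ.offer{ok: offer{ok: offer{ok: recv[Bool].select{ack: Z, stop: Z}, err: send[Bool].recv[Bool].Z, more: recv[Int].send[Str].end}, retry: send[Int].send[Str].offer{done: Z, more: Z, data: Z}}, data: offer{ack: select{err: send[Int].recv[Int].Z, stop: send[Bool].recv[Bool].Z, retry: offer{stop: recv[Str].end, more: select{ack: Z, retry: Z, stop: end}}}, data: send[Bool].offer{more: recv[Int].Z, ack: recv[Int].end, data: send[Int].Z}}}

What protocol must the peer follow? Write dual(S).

μZ.select{ok: select{ok: select{ok: send[Bool].offer{ack: Z, stop: Z}, err: recv[Bool].send[Bool].Z, more: send[Int].recv[Str].end}, retry: recv[Int].recv[Str].select{done: Z, more: Z, data: Z}}, data: select{ack: offer{err: recv[Int].send[Int].Z, stop: recv[Bool].send[Bool].Z, retry: select{stop: send[Str].end, more: offer{ack: Z, retry: Z, stop: end}}}, data: recv[Bool].select{more: send[Int].Z, ack: send[Int].end, data: recv[Int].Z}}}

μZ ↦ μZ  (rec unchanged)
  offer{ok,data} ↦ select{ok,data}  (offer→select)
    • ok:
      offer{ok,retry} ↦ select{ok,retry}  (offer→select)
        • ok:
          offer{ok,err,more} ↦ select{ok,err,more}  (offer→select)
            • ok:
              recv[Bool] ↦ send[Bool]
                select{ack,stop} ↦ offer{ack,stop}  (select→offer)
                  • ack:
                    dual(Z) = Z
                  • stop:
                    dual(Z) = Z
            • err:
              send[Bool] ↦ recv[Bool]
                recv[Bool] ↦ send[Bool]
                  dual(Z) = Z
            • more:
              recv[Int] ↦ send[Int]
                send[Str] ↦ recv[Str]
                  dual(end) = end
        • retry:
          send[Int] ↦ recv[Int]
            send[Str] ↦ recv[Str]
              offer{done,more,data} ↦ select{done,more,data}  (offer→select)
                • done:
                  dual(Z) = Z
                • more:
                  dual(Z) = Z
                • data:
                  dual(Z) = Z
    • data:
      offer{ack,data} ↦ select{ack,data}  (offer→select)
        • ack:
          select{err,stop,retry} ↦ offer{err,stop,retry}  (select→offer)
            • err:
              send[Int] ↦ recv[Int]
                recv[Int] ↦ send[Int]
                  dual(Z) = Z
            • stop:
              send[Bool] ↦ recv[Bool]
                recv[Bool] ↦ send[Bool]
                  dual(Z) = Z
            • retry:
              offer{stop,more} ↦ select{stop,more}  (offer→select)
                • stop:
                  recv[Str] ↦ send[Str]
                    dual(end) = end
                • more:
                  select{ack,retry,stop} ↦ offer{ack,retry,stop}  (select→offer)
                    • ack:
                      dual(Z) = Z
                    • retry:
                      dual(Z) = Z
                    • stop:
                      dual(end) = end
        • data:
          send[Bool] ↦ recv[Bool]
            offer{more,ack,data} ↦ select{more,ack,data}  (offer→select)
              • more:
                recv[Int] ↦ send[Int]
                  dual(Z) = Z
              • ack:
                recv[Int] ↦ send[Int]
                  dual(end) = end
              • data:
                send[Int] ↦ recv[Int]
                  dual(Z) = Z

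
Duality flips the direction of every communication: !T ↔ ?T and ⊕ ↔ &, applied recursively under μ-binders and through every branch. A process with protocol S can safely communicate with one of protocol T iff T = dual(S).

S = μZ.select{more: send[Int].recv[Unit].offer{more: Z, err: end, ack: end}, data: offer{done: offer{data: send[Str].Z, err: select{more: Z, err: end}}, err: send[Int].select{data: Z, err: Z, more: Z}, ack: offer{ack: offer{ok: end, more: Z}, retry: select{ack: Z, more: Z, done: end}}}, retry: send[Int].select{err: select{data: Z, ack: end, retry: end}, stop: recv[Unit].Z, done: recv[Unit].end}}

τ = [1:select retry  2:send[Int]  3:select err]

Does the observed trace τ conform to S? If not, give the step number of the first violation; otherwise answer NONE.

[1] select retry  ✓  now at send[Int].select{err: select{data: μZ.…, ack: end, retry: end}, stop: recv[Unit].μZ.…, done: recv[Unit].end}
[2] send[Int]  ✓  now at select{err: select{data: μZ.…, ack: end, retry: end}, stop: recv[Unit].μZ.…, done: recv[Unit].end}
[3] select err  ✓  now at select{data: μZ.…, ack: end, retry: end}
trace exhausted — no violation

NONE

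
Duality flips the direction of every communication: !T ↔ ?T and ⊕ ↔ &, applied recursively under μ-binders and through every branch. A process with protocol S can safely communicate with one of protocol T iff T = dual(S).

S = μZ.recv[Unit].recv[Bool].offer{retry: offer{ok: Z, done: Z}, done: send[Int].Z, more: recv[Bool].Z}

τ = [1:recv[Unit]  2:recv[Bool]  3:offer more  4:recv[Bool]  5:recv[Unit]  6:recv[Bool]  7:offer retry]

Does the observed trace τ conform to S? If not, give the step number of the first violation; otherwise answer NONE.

step 1: recv[Unit]  ok  now at recv[Bool].offer{retry: offer{ok: μZ.…, done: μZ.…}, done: send[Int].μZ.…, more: recv[Bool].μZ.…}
step 2: recv[Bool]  ok  now at offer{retry: offer{ok: μZ.…, done: μZ.…}, done: send[Int].μZ.…, more: recv[Bool].μZ.…}
step 3: offer more  ok  now at recv[Bool].μZ.…
step 4: recv[Bool]  ok  now at μZ.…
step 5: recv[Unit]  ok  now at recv[Bool].offer{retry: offer{ok: μZ.…, done: μZ.…}, done: send[Int].μZ.…, more: recv[Bool].μZ.…}
step 6: recv[Bool]  ok  now at offer{retry: offer{ok: μZ.…, done: μZ.…}, done: send[Int].μZ.…, more: recv[Bool].μZ.…}
step 7: offer retry  ok  now at offer{ok: μZ.…, done: μZ.…}
τ conforms to S (length 7)

NONE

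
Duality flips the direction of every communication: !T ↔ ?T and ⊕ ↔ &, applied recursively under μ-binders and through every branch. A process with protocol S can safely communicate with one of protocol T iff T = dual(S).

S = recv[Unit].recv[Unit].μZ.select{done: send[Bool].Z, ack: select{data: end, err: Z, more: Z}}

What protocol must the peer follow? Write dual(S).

send[Unit].send[Unit].μZ.offer{done: recv[Bool].Z, ack: offer{data: end, err: Z, more: Z}}

recv[Unit] ↦ send[Unit]
  recv[Unit] ↦ send[Unit]
    μZ ↦ μZ  (binder kept)
      select{done,ack} ↦ offer{done,ack}  (select→offer)
        • done:
          send[Bool] ↦ recv[Bool]
            dual(Z) = Z
        • ack:
          select{data,err,more} ↦ offer{data,err,more}  (select→offer)
            • data:
              dual(end) = end
            • err:
              dual(Z) = Z
            • more:
              dual(Z) = Z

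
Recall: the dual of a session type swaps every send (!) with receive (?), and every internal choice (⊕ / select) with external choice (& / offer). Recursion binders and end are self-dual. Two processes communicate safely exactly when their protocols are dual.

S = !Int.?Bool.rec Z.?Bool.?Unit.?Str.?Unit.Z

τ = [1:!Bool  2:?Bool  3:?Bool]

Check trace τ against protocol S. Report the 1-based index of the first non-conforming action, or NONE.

[1] got !Bool, protocol expects !Int  ✗

1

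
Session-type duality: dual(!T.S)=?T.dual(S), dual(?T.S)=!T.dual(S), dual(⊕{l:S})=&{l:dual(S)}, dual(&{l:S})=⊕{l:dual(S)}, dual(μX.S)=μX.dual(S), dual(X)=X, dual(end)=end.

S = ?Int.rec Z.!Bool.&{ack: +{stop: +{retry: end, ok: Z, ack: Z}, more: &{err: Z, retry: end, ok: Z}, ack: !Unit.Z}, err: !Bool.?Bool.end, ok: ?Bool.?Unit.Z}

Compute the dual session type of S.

!Int.rec Z.?Bool.+{ack: &{stop: &{retry: end, ok: Z, ack: Z}, more: +{err: Z, retry: end, ok: Z}, ack: ?Unit.Z}, err: ?Bool.!Bool.end, ok: !Bool.!Unit.Z}

?Int = !Int
  rec Z = rec Z  (μ self-dual)
    !Bool = ?Bool
      &{ack,err,ok} = +{ack,err,ok}  (&→⊕)
        [ack]
          +{stop,more,ack} = &{stop,more,ack}  (internal→external)
            [stop]
              +{retry,ok,ack} = &{retry,ok,ack}  (internal→external)
                [retry]
                  dual(end) = end
                [ok]
                  dual(Z) = Z
                [ack]
                  dual(Z) = Z
            [more]
              &{err,retry,ok} = +{err,retry,ok}  (&→⊕)
                [err]
                  dual(Z) = Z
                [retry]
                  dual(end) = end
                [ok]
                  dual(Z) = Z
            [ack]
              !Unit = ?Unit
                dual(Z) = Z
        [err]
          !Bool = ?Bool
            ?Bool = !Bool
              dual(end) = end
        [ok]
          ?Bool = !Bool
            ?Unit = !Unit
              dual(Z) = Z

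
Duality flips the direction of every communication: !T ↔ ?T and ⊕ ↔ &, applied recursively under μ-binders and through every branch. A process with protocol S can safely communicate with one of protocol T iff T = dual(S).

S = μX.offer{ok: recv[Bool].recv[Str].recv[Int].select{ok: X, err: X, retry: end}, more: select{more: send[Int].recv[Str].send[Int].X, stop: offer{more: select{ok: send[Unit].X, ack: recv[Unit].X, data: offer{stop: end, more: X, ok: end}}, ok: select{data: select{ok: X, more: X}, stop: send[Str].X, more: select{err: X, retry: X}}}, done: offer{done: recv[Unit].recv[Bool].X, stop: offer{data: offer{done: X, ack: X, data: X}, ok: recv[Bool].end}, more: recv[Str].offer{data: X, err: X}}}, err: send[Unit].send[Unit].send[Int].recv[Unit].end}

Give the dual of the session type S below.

μX.select{ok: send[Bool].send[Str].send[Int].offer{ok: X, err: X, retry: end}, more: offer{more: recv[Int].send[Str].recv[Int].X, stop: select{more: offer{ok: recv[Unit].X, ack: send[Unit].X, data: select{stop: end, more: X, ok: end}}, ok: offer{data: offer{ok: X, more: X}, stop: recv[Str].X, more: offer{err: X, retry: X}}}, done: select{done: send[Unit].send[Bool].X, stop: select{data: select{done: X, ack: X, data: X}, ok: send[Bool].end}, more: send[Str].select{data: X, err: X}}}, err: recv[Unit].recv[Unit].recv[Int].send[Unit].end}

μX → μX  (μ self-dual)
  offer{ok,more,err} → select{ok,more,err}  (offer→select)
    • ok:
      recv[Bool] → send[Bool]
        recv[Str] → send[Str]
          recv[Int] → send[Int]
            select{ok,err,retry} → offer{ok,err,retry}  (⊕→&)
              • ok:
                dual(X) = X
              • err:
                dual(X) = X
              • retry:
                dual(end) = end
    • more:
      select{more,stop,done} → offer{more,stop,done}  (⊕→&)
        • more:
          send[Int] → recv[Int]
            recv[Str] → send[Str]
              send[Int] → recv[Int]
                dual(X) = X
        • stop:
          offer{more,ok} → select{more,ok}  (offer→select)
            • more:
              select{ok,ack,data} → offer{ok,ack,data}  (⊕→&)
                • ok:
                  send[Unit] → recv[Unit]
                    dual(X) = X
                • ack:
                  recv[Unit] → send[Unit]
                    dual(X) = X
                • data:
                  offer{stop,more,ok} → select{stop,more,ok}  (offer→select)
                    • stop:
                      dual(end) = end
                    • more:
                      dual(X) = X
                    • ok:
                      dual(end) = end
            • ok:
              select{data,stop,more} → offer{data,stop,more}  (⊕→&)
                • data:
                  select{ok,more} → offer{ok,more}  (⊕→&)
                    • ok:
                      dual(X) = X
                    • more:
                      dual(X) = X
                • stop:
                  send[Str] → recv[Str]
                    dual(X) = X
                • more:
                  select{err,retry} → offer{err,retry}  (⊕→&)
                    • err:
                      dual(X) = X
                    • retry:
                      dual(X) = X
        • done:
          offer{done,stop,more} → select{done,stop,more}  (offer→select)
            • done:
              recv[Unit] → send[Unit]
                recv[Bool] → send[Bool]
                  dual(X) = X
            • stop:
              offer{data,ok} → select{data,ok}  (offer→select)
                • data:
                  offer{done,ack,data} → select{done,ack,data}  (offer→select)
                    • done:
                      dual(X) = X
                    • ack:
                      dual(X) = X
                    • data:
                      dual(X) = X
                • ok:
                  recv[Bool] → send[Bool]
                    dual(end) = end
            • more:
              recv[Str] → send[Str]
                offer{data,err} → select{data,err}  (offer→select)
                  • data:
                    dual(X) = X
                  • err:
                    dual(X) = X
    • err:
      send[Unit] → recv[Unit]
        send[Unit] → recv[Unit]
          send[Int] → recv[Int]
            recv[Unit] → send[Unit]
              dual(end) = end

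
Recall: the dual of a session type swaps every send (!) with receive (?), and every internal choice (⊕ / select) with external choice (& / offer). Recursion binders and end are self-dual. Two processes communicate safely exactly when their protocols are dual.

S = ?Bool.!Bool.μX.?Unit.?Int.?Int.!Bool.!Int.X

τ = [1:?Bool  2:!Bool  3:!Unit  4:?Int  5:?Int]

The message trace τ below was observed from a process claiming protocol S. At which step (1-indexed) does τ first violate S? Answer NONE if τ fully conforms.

3

step 1: ?Bool  match  residual = !Bool.μX.…
step 2: !Bool  match  residual = μX.…
step 3: got !Unit, protocol expects ?Unit  ✗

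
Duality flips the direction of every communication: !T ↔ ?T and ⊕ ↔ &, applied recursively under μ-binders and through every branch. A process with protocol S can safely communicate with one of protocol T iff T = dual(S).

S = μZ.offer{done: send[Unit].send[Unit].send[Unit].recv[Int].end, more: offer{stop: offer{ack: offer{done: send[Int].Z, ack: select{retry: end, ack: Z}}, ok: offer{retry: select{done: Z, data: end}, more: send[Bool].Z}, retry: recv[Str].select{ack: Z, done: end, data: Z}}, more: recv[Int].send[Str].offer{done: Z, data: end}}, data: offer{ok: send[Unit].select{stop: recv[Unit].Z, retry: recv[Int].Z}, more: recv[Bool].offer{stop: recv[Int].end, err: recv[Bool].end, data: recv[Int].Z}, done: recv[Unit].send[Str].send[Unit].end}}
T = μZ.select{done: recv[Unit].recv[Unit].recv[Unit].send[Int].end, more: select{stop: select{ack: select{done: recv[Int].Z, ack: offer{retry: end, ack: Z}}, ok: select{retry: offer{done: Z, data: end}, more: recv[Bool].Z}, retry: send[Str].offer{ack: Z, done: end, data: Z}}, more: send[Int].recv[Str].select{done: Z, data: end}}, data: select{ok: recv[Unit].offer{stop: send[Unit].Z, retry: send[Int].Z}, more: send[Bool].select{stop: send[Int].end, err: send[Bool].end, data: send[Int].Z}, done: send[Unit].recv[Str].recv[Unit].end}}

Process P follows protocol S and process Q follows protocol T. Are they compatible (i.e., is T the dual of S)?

μZ | μZ  ok (μ self-dual)
  offer{done,more,data} | select{done,more,data}  ok same labels
    case done:
      send[Unit] | recv[Unit]  ok
        send[Unit] | recv[Unit]  ok
          send[Unit] | recv[Unit]  ok
            recv[Int] | send[Int]  ok
              end | end  ok
    case more:
      offer{stop,more} | select{stop,more}  ok same labels
        case stop:
          offer{ack,ok,retry} | select{ack,ok,retry}  ok same labels
            case ack:
              offer{done,ack} | select{done,ack}  ok same labels
                case done:
                  send[Int] | recv[Int]  ok
                    Z | Z  ok
                case ack:
                  select{retry,ack} | offer{retry,ack}  ok same labels
                    case retry:
                      end | end  ok
                    case ack:
                      Z | Z  ok
            case ok:
              offer{retry,more} | select{retry,more}  ok same labels
                case retry:
                  select{done,data} | offer{done,data}  ok same labels
                    case done:
                      Z | Z  ok
                    case data:
                      end | end  ok
                case more:
                  send[Bool] | recv[Bool]  ok
                    Z | Z  ok
            case retry:
              recv[Str] | send[Str]  ok
                select{ack,done,data} | offer{ack,done,data}  ok same labels
                  case ack:
                    Z | Z  ok
                  case done:
                    end | end  ok
                  case data:
                    Z | Z  ok
        case more:
          recv[Int] | send[Int]  ok
            send[Str] | recv[Str]  ok
              offer{done,data} | select{done,data}  ok same labels
                case done:
                  Z | Z  ok
                case data:
                  end | end  ok
    case data:
      offer{ok,more,done} | select{ok,more,done}  ok same labels
        case ok:
          send[Unit] | recv[Unit]  ok
            select{stop,retry} | offer{stop,retry}  ok same labels
              case stop:
                recv[Unit] | send[Unit]  ok
                  Z | Z  ok
              case retry:
                recv[Int] | send[Int]  ok
                  Z | Z  ok
        case more:
          recv[Bool] | send[Bool]  ok
            offer{stop,err,data} | select{stop,err,data}  ok same labels
              case stop:
                recv[Int] | send[Int]  ok
                  end | end  ok
              case err:
                recv[Bool] | send[Bool]  ok
                  end | end  ok
              case data:
                recv[Int] | send[Int]  ok
                  Z | Z  ok
        case done:
          recv[Unit] | send[Unit]  ok
            send[Str] | recv[Str]  ok
              send[Unit] | recv[Unit]  ok
                end | end  ok

YES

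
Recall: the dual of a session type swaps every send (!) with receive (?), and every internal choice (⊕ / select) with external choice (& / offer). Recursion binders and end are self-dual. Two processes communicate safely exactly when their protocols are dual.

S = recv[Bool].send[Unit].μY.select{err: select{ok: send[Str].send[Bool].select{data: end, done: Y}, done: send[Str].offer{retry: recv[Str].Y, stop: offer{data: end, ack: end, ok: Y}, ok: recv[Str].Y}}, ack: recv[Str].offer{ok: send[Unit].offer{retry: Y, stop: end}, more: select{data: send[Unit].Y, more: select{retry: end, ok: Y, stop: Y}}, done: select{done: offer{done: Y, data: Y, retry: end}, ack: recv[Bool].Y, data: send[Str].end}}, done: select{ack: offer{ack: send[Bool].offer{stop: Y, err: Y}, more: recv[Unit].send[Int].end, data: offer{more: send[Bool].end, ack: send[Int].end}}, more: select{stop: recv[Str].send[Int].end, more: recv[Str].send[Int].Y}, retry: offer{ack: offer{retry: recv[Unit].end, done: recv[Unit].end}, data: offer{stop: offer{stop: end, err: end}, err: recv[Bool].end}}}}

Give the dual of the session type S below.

recv[Bool] ↦ send[Bool]
  send[Unit] ↦ recv[Unit]
    μY ↦ μY  (rec unchanged)
      select{err,ack,done} ↦ offer{err,ack,done}  (select→offer)
        [err]
          select{ok,done} ↦ offer{ok,done}  (select→offer)
            [ok]
              send[Str] ↦ recv[Str]
                send[Bool] ↦ recv[Bool]
                  select{data,done} ↦ offer{data,done}  (select→offer)
                    [data]
                      end self-dual
                    [done]
                      Y self-dual
            [done]
              send[Str] ↦ recv[Str]
                offer{retry,stop,ok} ↦ select{retry,stop,ok}  (external→internal)
                  [retry]
                    recv[Str] ↦ send[Str]
                      Y self-dual
                  [stop]
                    offer{data,ack,ok} ↦ select{data,ack,ok}  (external→internal)
                      [data]
                        end self-dual
                      [ack]
                        end self-dual
                      [ok]
                        Y self-dual
                  [ok]
                    recv[Str] ↦ send[Str]
                      Y self-dual
        [ack]
          recv[Str] ↦ send[Str]
            offer{ok,more,done} ↦ select{ok,more,done}  (external→internal)
              [ok]
                send[Unit] ↦ recv[Unit]
                  offer{retry,stop} ↦ select{retry,stop}  (external→internal)
                    [retry]
                      Y self-dual
                    [stop]
                      end self-dual
              [more]
                select{data,more} ↦ offer{data,more}  (select→offer)
                  [data]
                    send[Unit] ↦ recv[Unit]
                      Y self-dual
                  [more]
                    select{retry,ok,stop} ↦ offer{retry,ok,stop}  (select→offer)
                      [retry]
                        end self-dual
                      [ok]
                        Y self-dual
                      [stop]
                        Y self-dual
              [done]
                select{done,ack,data} ↦ offer{done,ack,data}  (select→offer)
                  [done]
                    offer{done,data,retry} ↦ select{done,data,retry}  (external→internal)
                      [done]
                        Y self-dual
                      [data]
                        Y self-dual
                      [retry]
                        end self-dual
                  [ack]
                    recv[Bool] ↦ send[Bool]
                      Y self-dual
                  [data]
                    send[Str] ↦ recv[Str]
                      end self-dual
        [done]
          select{ack,more,retry} ↦ offer{ack,more,retry}  (select→offer)
            [ack]
              offer{ack,more,data} ↦ select{ack,more,data}  (external→internal)
                [ack]
                  send[Bool] ↦ recv[Bool]
                    offer{stop,err} ↦ select{stop,err}  (external→internal)
                      [stop]
                        Y self-dual
                      [err]
                        Y self-dual
                [more]
                  recv[Unit] ↦ send[Unit]
                    send[Int] ↦ recv[Int]
                      end self-dual
                [data]
                  offer{more,ack} ↦ select{more,ack}  (external→internal)
                    [more]
                      send[Bool] ↦ recv[Bool]
                        end self-dual
                    [ack]
                      send[Int] ↦ recv[Int]
                        end self-dual
            [more]
              select{stop,more} ↦ offer{stop,more}  (select→offer)
                [stop]
                  recv[Str] ↦ send[Str]
                    send[Int] ↦ recv[Int]
                      end self-dual
                [more]
                  recv[Str] ↦ send[Str]
                    send[Int] ↦ recv[Int]
                      Y self-dual
            [retry]
              offer{ack,data} ↦ select{ack,data}  (external→internal)
                [ack]
                  offer{retry,done} ↦ select{retry,done}  (external→internal)
                    [retry]
                      recv[Unit] ↦ send[Unit]
                        end self-dual
                    [done]
                      recv[Unit] ↦ send[Unit]
                        end self-dual
                [data]
                  offer{stop,err} ↦ select{stop,err}  (external→internal)
                    [stop]
                      offer{stop,err} ↦ select{stop,err}  (external→internal)
                        [stop]
                          end self-dual
                        [err]
                          end self-dual
                    [err]
                      recv[Bool] ↦ send[Bool]
                        end self-dual

send[Bool].recv[Unit].μY.offer{err: offer{ok: recv[Str].recv[Bool].offer{data: end, done: Y}, done: recv[Str].select{retry: send[Str].Y, stop: select{data: end, ack: end, ok: Y}, ok: send[Str].Y}}, ack: send[Str].select{ok: recv[Unit].select{retry: Y, stop: end}, more: offer{data: recv[Unit].Y, more: offer{retry: end, ok: Y, stop: Y}}, done: offer{done: select{done: Y, data: Y, retry: end}, ack: send[Bool].Y, data: recv[Str].end}}, done: offer{ack: select{ack: recv[Bool].select{stop: Y, err: Y}, more: send[Unit].recv[Int].end, data: select{more: recv[Bool].end, ack: recv[Int].end}}, more: offer{stop: send[Str].recv[Int].end, more: send[Str].recv[Int].Y}, retry: select{ack: select{retry: send[Unit].end, done: send[Unit].end}, data: select{stop: select{stop: end, err: end}, err: send[Bool].end}}}}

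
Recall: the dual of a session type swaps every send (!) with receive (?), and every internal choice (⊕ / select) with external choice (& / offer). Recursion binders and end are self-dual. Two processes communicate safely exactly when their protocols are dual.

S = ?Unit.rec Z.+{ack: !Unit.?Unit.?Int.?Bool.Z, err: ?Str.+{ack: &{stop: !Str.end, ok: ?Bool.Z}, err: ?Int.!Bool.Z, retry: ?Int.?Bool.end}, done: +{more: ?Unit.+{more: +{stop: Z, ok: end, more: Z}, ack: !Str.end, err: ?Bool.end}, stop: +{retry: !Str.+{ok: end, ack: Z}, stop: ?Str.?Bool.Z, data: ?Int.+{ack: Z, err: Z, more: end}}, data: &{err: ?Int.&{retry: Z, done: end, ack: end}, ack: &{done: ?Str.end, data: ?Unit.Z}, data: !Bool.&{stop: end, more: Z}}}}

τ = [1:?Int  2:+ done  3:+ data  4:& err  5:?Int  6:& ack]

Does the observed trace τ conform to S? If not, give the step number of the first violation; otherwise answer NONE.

1

[1] got ?Int, protocol expects ?Unit  ✗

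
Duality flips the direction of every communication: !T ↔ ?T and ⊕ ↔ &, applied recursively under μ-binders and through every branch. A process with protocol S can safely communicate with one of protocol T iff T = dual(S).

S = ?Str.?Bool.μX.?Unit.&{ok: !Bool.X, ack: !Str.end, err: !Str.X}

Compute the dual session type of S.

!Str.!Bool.μX.!Unit.⊕{ok: ?Bool.X, ack: ?Str.end, err: ?Str.X}

?Str → !Str
  ?Bool → !Bool
    μX → μX  (binder kept)
      ?Unit → !Unit
        &{ok,ack,err} → ⊕{ok,ack,err}  (external→internal)
          • ok:
            !Bool → ?Bool
              X self-dual
          • ack:
            !Str → ?Str
              end self-dual
          • err:
            !Str → ?Str
              X self-dual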